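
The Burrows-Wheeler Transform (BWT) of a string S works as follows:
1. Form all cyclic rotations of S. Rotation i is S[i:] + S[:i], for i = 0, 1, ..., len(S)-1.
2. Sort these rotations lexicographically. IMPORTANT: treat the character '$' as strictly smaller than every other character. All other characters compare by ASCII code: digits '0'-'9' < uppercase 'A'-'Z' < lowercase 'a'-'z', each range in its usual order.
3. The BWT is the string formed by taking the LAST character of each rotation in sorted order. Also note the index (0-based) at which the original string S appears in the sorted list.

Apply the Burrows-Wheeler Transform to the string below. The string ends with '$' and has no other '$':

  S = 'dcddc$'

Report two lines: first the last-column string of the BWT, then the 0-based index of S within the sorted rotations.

All 6 rotations (rotation i = S[i:]+S[:i]):
  rot[0] = dcddc$
  rot[1] = cddc$d
  rot[2] = ddc$dc
  rot[3] = dc$dcd
  rot[4] = c$dcdd
  rot[5] = $dcddc
Sorted (with $ < everything):
  sorted[0] = $dcddc  (last char: 'c')
  sorted[1] = c$dcdd  (last char: 'd')
  sorted[2] = cddc$d  (last char: 'd')
  sorted[3] = dc$dcd  (last char: 'd')
  sorted[4] = dcddc$  (last char: '$')
  sorted[5] = ddc$dc  (last char: 'c')
Last column: cddd$c
Original string S is at sorted index 4

Answer: cddd$c
4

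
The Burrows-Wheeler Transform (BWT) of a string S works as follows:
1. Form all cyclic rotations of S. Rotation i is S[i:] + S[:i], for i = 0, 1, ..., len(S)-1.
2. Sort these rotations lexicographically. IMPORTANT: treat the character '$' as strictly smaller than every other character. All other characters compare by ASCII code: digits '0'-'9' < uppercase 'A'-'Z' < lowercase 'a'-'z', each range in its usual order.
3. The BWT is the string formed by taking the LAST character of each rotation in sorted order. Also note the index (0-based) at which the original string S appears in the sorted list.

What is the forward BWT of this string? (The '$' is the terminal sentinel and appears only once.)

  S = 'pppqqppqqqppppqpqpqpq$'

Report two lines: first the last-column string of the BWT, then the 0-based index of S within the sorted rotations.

All 22 rotations (rotation i = S[i:]+S[:i]):
  rot[0] = pppqqppqqqppppqpqpqpq$
  rot[1] = ppqqppqqqppppqpqpqpq$p
  rot[2] = pqqppqqqppppqpqpqpq$pp
  rot[3] = qqppqqqppppqpqpqpq$ppp
  rot[4] = qppqqqppppqpqpqpq$pppq
  rot[5] = ppqqqppppqpqpqpq$pppqq
  rot[6] = pqqqppppqpqpqpq$pppqqp
  rot[7] = qqqppppqpqpqpq$pppqqpp
  rot[8] = qqppppqpqpqpq$pppqqppq
  rot[9] = qppppqpqpqpq$pppqqppqq
  rot[10] = ppppqpqpqpq$pppqqppqqq
  rot[11] = pppqpqpqpq$pppqqppqqqp
  rot[12] = ppqpqpqpq$pppqqppqqqpp
  rot[13] = pqpqpqpq$pppqqppqqqppp
  rot[14] = qpqpqpq$pppqqppqqqpppp
  rot[15] = pqpqpq$pppqqppqqqppppq
  rot[16] = qpqpq$pppqqppqqqppppqp
  rot[17] = pqpq$pppqqppqqqppppqpq
  rot[18] = qpq$pppqqppqqqppppqpqp
  rot[19] = pq$pppqqppqqqppppqpqpq
  rot[20] = q$pppqqppqqqppppqpqpqp
  rot[21] = $pppqqppqqqppppqpqpqpq
Sorted (with $ < everything):
  sorted[0] = $pppqqppqqqppppqpqpqpq  (last char: 'q')
  sorted[1] = ppppqpqpqpq$pppqqppqqq  (last char: 'q')
  sorted[2] = pppqpqpqpq$pppqqppqqqp  (last char: 'p')
  sorted[3] = pppqqppqqqppppqpqpqpq$  (last char: '$')
  sorted[4] = ppqpqpqpq$pppqqppqqqpp  (last char: 'p')
  sorted[5] = ppqqppqqqppppqpqpqpq$p  (last char: 'p')
  sorted[6] = ppqqqppppqpqpqpq$pppqq  (last char: 'q')
  sorted[7] = pq$pppqqppqqqppppqpqpq  (last char: 'q')
  sorted[8] = pqpq$pppqqppqqqppppqpq  (last char: 'q')
  sorted[9] = pqpqpq$pppqqppqqqppppq  (last char: 'q')
  sorted[10] = pqpqpqpq$pppqqppqqqppp  (last char: 'p')
  sorted[11] = pqqppqqqppppqpqpqpq$pp  (last char: 'p')
  sorted[12] = pqqqppppqpqpqpq$pppqqp  (last char: 'p')
  sorted[13] = q$pppqqppqqqppppqpqpqp  (last char: 'p')
  sorted[14] = qppppqpqpqpq$pppqqppqq  (last char: 'q')
  sorted[15] = qppqqqppppqpqpqpq$pppq  (last char: 'q')
  sorted[16] = qpq$pppqqppqqqppppqpqp  (last char: 'p')
  sorted[17] = qpqpq$pppqqppqqqppppqp  (last char: 'p')
  sorted[18] = qpqpqpq$pppqqppqqqpppp  (last char: 'p')
  sorted[19] = qqppppqpqpqpq$pppqqppq  (last char: 'q')
  sorted[20] = qqppqqqppppqpqpqpq$ppp  (last char: 'p')
  sorted[21] = qqqppppqpqpqpq$pppqqpp  (last char: 'p')
Last column: qqp$ppqqqqppppqqpppqpp
Original string S is at sorted index 3

Answer: qqp$ppqqqqppppqqpppqpp
3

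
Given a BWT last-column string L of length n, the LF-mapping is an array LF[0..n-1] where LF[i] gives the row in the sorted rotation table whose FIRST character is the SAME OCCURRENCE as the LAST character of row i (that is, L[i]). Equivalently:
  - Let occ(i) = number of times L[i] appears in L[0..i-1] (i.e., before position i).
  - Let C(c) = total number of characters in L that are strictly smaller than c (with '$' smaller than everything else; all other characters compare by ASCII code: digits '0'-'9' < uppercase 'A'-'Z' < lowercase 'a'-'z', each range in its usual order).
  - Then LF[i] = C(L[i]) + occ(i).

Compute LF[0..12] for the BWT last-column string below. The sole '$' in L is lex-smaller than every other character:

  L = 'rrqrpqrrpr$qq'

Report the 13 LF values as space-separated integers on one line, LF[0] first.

Answer: 7 8 3 9 1 4 10 11 2 12 0 5 6

Derivation:
Char counts: '$':1, 'p':2, 'q':4, 'r':6
C (first-col start): C('$')=0, C('p')=1, C('q')=3, C('r')=7
L[0]='r': occ=0, LF[0]=C('r')+0=7+0=7
L[1]='r': occ=1, LF[1]=C('r')+1=7+1=8
L[2]='q': occ=0, LF[2]=C('q')+0=3+0=3
L[3]='r': occ=2, LF[3]=C('r')+2=7+2=9
L[4]='p': occ=0, LF[4]=C('p')+0=1+0=1
L[5]='q': occ=1, LF[5]=C('q')+1=3+1=4
L[6]='r': occ=3, LF[6]=C('r')+3=7+3=10
L[7]='r': occ=4, LF[7]=C('r')+4=7+4=11
L[8]='p': occ=1, LF[8]=C('p')+1=1+1=2
L[9]='r': occ=5, LF[9]=C('r')+5=7+5=12
L[10]='$': occ=0, LF[10]=C('$')+0=0+0=0
L[11]='q': occ=2, LF[11]=C('q')+2=3+2=5
L[12]='q': occ=3, LF[12]=C('q')+3=3+3=6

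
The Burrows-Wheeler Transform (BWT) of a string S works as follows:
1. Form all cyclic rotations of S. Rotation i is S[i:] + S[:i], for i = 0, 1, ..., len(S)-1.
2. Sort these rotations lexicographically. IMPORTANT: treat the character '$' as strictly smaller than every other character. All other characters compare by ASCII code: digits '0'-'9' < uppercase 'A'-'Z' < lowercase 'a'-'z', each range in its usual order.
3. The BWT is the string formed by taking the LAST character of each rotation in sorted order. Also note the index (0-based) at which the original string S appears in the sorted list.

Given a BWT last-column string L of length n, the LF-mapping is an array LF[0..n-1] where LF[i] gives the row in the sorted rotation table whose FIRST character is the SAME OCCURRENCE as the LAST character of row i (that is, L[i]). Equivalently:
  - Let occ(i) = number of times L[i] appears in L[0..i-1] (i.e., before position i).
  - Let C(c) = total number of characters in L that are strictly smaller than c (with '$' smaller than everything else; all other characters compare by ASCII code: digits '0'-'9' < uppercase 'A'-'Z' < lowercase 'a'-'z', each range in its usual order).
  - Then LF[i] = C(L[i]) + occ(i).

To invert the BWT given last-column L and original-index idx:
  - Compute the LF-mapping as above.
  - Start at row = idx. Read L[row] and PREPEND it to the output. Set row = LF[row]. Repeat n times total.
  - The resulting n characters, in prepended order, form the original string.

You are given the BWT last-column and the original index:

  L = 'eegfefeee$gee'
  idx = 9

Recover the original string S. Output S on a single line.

LF mapping: 1 2 11 9 3 10 4 5 6 0 12 7 8
Walk LF starting at row 9, prepending L[row]:
  step 1: row=9, L[9]='$', prepend. Next row=LF[9]=0
  step 2: row=0, L[0]='e', prepend. Next row=LF[0]=1
  step 3: row=1, L[1]='e', prepend. Next row=LF[1]=2
  step 4: row=2, L[2]='g', prepend. Next row=LF[2]=11
  step 5: row=11, L[11]='e', prepend. Next row=LF[11]=7
  step 6: row=7, L[7]='e', prepend. Next row=LF[7]=5
  step 7: row=5, L[5]='f', prepend. Next row=LF[5]=10
  step 8: row=10, L[10]='g', prepend. Next row=LF[10]=12
  step 9: row=12, L[12]='e', prepend. Next row=LF[12]=8
  step 10: row=8, L[8]='e', prepend. Next row=LF[8]=6
  step 11: row=6, L[6]='e', prepend. Next row=LF[6]=4
  step 12: row=4, L[4]='e', prepend. Next row=LF[4]=3
  step 13: row=3, L[3]='f', prepend. Next row=LF[3]=9
Reversed output: feeeegfeegee$

Answer: feeeegfeegee$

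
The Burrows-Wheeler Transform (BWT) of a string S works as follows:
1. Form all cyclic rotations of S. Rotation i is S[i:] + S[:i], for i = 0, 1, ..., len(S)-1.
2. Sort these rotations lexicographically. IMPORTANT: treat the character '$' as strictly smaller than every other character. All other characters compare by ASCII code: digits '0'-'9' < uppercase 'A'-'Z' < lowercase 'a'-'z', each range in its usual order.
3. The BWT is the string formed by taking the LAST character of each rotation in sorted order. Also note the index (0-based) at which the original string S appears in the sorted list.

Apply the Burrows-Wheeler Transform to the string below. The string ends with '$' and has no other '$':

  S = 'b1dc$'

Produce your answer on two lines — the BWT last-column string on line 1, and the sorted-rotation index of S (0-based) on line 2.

Answer: cb$d1
2

Derivation:
All 5 rotations (rotation i = S[i:]+S[:i]):
  rot[0] = b1dc$
  rot[1] = 1dc$b
  rot[2] = dc$b1
  rot[3] = c$b1d
  rot[4] = $b1dc
Sorted (with $ < everything):
  sorted[0] = $b1dc  (last char: 'c')
  sorted[1] = 1dc$b  (last char: 'b')
  sorted[2] = b1dc$  (last char: '$')
  sorted[3] = c$b1d  (last char: 'd')
  sorted[4] = dc$b1  (last char: '1')
Last column: cb$d1
Original string S is at sorted index 2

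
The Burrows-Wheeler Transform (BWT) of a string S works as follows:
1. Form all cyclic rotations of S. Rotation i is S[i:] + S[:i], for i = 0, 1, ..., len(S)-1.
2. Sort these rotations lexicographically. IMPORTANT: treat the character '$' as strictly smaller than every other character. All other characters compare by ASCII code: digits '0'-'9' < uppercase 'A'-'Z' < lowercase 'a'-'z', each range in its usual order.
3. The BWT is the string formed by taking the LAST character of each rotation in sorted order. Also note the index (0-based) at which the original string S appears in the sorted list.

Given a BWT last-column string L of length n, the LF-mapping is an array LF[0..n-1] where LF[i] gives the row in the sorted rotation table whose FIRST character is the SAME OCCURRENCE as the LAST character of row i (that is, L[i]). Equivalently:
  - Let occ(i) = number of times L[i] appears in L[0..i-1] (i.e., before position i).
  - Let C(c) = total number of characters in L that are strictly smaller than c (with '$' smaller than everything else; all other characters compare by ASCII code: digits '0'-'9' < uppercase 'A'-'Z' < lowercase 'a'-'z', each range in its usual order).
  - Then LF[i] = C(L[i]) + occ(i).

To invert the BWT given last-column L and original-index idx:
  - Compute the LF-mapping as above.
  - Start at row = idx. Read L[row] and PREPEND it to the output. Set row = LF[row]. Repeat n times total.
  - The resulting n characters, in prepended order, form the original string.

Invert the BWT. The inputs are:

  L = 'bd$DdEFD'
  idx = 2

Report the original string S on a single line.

Answer: DdFdDEb$

Derivation:
LF mapping: 5 6 0 1 7 3 4 2
Walk LF starting at row 2, prepending L[row]:
  step 1: row=2, L[2]='$', prepend. Next row=LF[2]=0
  step 2: row=0, L[0]='b', prepend. Next row=LF[0]=5
  step 3: row=5, L[5]='E', prepend. Next row=LF[5]=3
  step 4: row=3, L[3]='D', prepend. Next row=LF[3]=1
  step 5: row=1, L[1]='d', prepend. Next row=LF[1]=6
  step 6: row=6, L[6]='F', prepend. Next row=LF[6]=4
  step 7: row=4, L[4]='d', prepend. Next row=LF[4]=7
  step 8: row=7, L[7]='D', prepend. Next row=LF[7]=2
Reversed output: DdFdDEb$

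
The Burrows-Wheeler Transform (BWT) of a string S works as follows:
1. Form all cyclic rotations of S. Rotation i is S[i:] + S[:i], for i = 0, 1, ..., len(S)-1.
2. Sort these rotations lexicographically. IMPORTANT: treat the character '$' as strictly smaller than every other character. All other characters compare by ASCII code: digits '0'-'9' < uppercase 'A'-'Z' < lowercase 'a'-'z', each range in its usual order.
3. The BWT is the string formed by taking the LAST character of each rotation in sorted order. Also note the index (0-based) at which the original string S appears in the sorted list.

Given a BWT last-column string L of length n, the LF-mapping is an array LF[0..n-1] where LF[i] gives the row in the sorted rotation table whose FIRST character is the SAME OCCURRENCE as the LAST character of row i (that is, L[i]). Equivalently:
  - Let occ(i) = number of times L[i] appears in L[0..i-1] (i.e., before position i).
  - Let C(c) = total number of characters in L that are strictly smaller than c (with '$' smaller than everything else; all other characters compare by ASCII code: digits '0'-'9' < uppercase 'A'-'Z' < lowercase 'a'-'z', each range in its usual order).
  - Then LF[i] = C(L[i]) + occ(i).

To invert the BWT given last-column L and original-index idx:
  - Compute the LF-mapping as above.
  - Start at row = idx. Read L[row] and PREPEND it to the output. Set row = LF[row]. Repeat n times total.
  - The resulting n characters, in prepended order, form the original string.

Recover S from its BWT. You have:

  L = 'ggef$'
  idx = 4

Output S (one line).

Answer: gefg$

Derivation:
LF mapping: 3 4 1 2 0
Walk LF starting at row 4, prepending L[row]:
  step 1: row=4, L[4]='$', prepend. Next row=LF[4]=0
  step 2: row=0, L[0]='g', prepend. Next row=LF[0]=3
  step 3: row=3, L[3]='f', prepend. Next row=LF[3]=2
  step 4: row=2, L[2]='e', prepend. Next row=LF[2]=1
  step 5: row=1, L[1]='g', prepend. Next row=LF[1]=4
Reversed output: gefg$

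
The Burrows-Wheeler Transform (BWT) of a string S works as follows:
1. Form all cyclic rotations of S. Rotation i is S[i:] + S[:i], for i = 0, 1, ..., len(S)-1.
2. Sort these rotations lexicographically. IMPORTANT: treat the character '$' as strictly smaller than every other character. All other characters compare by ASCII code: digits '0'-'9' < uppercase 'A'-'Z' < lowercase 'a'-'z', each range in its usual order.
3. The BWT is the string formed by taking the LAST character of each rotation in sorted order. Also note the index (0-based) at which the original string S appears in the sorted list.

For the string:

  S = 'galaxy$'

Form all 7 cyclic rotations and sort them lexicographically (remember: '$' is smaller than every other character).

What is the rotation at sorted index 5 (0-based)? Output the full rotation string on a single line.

Answer: xy$gala

Derivation:
All 7 rotations (rotation i = S[i:]+S[:i]):
  rot[0] = galaxy$
  rot[1] = alaxy$g
  rot[2] = laxy$ga
  rot[3] = axy$gal
  rot[4] = xy$gala
  rot[5] = y$galax
  rot[6] = $galaxy
Sorted (with $ < everything):
  sorted[0] = $galaxy
  sorted[1] = alaxy$g
  sorted[2] = axy$gal
  sorted[3] = galaxy$
  sorted[4] = laxy$ga
  sorted[5] = xy$gala
  sorted[6] = y$galax
sorted[5] = xy$gala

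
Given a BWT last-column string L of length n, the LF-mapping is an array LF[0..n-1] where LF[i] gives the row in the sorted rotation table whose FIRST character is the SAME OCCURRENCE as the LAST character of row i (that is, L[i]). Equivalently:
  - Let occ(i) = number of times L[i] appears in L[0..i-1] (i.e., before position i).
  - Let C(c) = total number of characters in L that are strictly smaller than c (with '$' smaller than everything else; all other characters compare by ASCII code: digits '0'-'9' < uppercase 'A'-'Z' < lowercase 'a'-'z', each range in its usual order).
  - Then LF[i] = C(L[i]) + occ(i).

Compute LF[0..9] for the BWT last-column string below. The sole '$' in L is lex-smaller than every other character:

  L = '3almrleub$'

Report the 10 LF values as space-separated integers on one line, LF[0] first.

Char counts: '$':1, '3':1, 'a':1, 'b':1, 'e':1, 'l':2, 'm':1, 'r':1, 'u':1
C (first-col start): C('$')=0, C('3')=1, C('a')=2, C('b')=3, C('e')=4, C('l')=5, C('m')=7, C('r')=8, C('u')=9
L[0]='3': occ=0, LF[0]=C('3')+0=1+0=1
L[1]='a': occ=0, LF[1]=C('a')+0=2+0=2
L[2]='l': occ=0, LF[2]=C('l')+0=5+0=5
L[3]='m': occ=0, LF[3]=C('m')+0=7+0=7
L[4]='r': occ=0, LF[4]=C('r')+0=8+0=8
L[5]='l': occ=1, LF[5]=C('l')+1=5+1=6
L[6]='e': occ=0, LF[6]=C('e')+0=4+0=4
L[7]='u': occ=0, LF[7]=C('u')+0=9+0=9
L[8]='b': occ=0, LF[8]=C('b')+0=3+0=3
L[9]='$': occ=0, LF[9]=C('$')+0=0+0=0

Answer: 1 2 5 7 8 6 4 9 3 0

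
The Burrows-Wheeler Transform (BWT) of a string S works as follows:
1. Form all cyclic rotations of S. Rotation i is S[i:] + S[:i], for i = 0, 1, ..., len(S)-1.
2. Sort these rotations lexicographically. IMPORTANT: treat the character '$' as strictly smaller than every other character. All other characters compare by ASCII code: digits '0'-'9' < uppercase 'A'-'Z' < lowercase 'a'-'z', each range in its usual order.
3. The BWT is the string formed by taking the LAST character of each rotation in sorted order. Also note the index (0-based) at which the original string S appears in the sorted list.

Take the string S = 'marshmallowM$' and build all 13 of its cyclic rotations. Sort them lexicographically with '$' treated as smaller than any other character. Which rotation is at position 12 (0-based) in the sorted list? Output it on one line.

All 13 rotations (rotation i = S[i:]+S[:i]):
  rot[0] = marshmallowM$
  rot[1] = arshmallowM$m
  rot[2] = rshmallowM$ma
  rot[3] = shmallowM$mar
  rot[4] = hmallowM$mars
  rot[5] = mallowM$marsh
  rot[6] = allowM$marshm
  rot[7] = llowM$marshma
  rot[8] = lowM$marshmal
  rot[9] = owM$marshmall
  rot[10] = wM$marshmallo
  rot[11] = M$marshmallow
  rot[12] = $marshmallowM
Sorted (with $ < everything):
  sorted[0] = $marshmallowM
  sorted[1] = M$marshmallow
  sorted[2] = allowM$marshm
  sorted[3] = arshmallowM$m
  sorted[4] = hmallowM$mars
  sorted[5] = llowM$marshma
  sorted[6] = lowM$marshmal
  sorted[7] = mallowM$marsh
  sorted[8] = marshmallowM$
  sorted[9] = owM$marshmall
  sorted[10] = rshmallowM$ma
  sorted[11] = shmallowM$mar
  sorted[12] = wM$marshmallo
sorted[12] = wM$marshmallo

Answer: wM$marshmallo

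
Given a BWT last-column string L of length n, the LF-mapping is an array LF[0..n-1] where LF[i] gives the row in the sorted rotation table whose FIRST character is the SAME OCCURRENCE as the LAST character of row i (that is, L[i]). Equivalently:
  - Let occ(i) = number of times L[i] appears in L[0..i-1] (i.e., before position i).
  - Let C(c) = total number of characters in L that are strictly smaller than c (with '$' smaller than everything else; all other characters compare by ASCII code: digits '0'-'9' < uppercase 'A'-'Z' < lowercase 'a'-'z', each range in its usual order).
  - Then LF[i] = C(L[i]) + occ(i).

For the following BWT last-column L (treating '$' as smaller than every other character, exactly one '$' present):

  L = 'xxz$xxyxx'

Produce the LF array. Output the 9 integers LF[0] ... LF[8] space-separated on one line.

Answer: 1 2 8 0 3 4 7 5 6

Derivation:
Char counts: '$':1, 'x':6, 'y':1, 'z':1
C (first-col start): C('$')=0, C('x')=1, C('y')=7, C('z')=8
L[0]='x': occ=0, LF[0]=C('x')+0=1+0=1
L[1]='x': occ=1, LF[1]=C('x')+1=1+1=2
L[2]='z': occ=0, LF[2]=C('z')+0=8+0=8
L[3]='$': occ=0, LF[3]=C('$')+0=0+0=0
L[4]='x': occ=2, LF[4]=C('x')+2=1+2=3
L[5]='x': occ=3, LF[5]=C('x')+3=1+3=4
L[6]='y': occ=0, LF[6]=C('y')+0=7+0=7
L[7]='x': occ=4, LF[7]=C('x')+4=1+4=5
L[8]='x': occ=5, LF[8]=C('x')+5=1+5=6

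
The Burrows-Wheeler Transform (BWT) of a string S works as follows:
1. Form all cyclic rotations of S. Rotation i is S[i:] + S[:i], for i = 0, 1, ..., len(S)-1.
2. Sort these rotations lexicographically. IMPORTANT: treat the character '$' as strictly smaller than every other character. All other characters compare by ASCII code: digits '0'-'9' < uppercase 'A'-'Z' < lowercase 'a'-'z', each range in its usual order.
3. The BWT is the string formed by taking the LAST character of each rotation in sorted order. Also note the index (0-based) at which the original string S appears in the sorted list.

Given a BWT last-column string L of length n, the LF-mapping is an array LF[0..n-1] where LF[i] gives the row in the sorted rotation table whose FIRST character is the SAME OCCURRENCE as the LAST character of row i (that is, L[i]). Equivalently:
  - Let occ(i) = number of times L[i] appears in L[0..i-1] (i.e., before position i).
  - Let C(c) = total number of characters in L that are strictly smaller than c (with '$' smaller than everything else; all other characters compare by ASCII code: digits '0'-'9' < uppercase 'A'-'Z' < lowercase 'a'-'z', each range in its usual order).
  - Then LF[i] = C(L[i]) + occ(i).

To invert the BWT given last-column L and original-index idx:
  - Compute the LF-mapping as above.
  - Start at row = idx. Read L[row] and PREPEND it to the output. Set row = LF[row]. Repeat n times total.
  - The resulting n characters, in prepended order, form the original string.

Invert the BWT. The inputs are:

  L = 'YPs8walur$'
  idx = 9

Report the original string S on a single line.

Answer: walrusP8Y$

Derivation:
LF mapping: 3 2 7 1 9 4 5 8 6 0
Walk LF starting at row 9, prepending L[row]:
  step 1: row=9, L[9]='$', prepend. Next row=LF[9]=0
  step 2: row=0, L[0]='Y', prepend. Next row=LF[0]=3
  step 3: row=3, L[3]='8', prepend. Next row=LF[3]=1
  step 4: row=1, L[1]='P', prepend. Next row=LF[1]=2
  step 5: row=2, L[2]='s', prepend. Next row=LF[2]=7
  step 6: row=7, L[7]='u', prepend. Next row=LF[7]=8
  step 7: row=8, L[8]='r', prepend. Next row=LF[8]=6
  step 8: row=6, L[6]='l', prepend. Next row=LF[6]=5
  step 9: row=5, L[5]='a', prepend. Next row=LF[5]=4
  step 10: row=4, L[4]='w', prepend. Next row=LF[4]=9
Reversed output: walrusP8Y$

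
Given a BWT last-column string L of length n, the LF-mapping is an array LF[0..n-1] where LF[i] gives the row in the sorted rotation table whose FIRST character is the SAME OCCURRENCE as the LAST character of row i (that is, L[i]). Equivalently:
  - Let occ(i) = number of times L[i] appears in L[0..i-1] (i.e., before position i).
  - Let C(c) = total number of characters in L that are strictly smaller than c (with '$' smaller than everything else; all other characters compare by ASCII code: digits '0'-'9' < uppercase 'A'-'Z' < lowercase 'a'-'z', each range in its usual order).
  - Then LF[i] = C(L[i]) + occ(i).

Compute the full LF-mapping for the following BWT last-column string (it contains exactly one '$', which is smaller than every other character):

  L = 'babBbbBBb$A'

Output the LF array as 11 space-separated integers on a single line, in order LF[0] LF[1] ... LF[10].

Char counts: '$':1, 'A':1, 'B':3, 'a':1, 'b':5
C (first-col start): C('$')=0, C('A')=1, C('B')=2, C('a')=5, C('b')=6
L[0]='b': occ=0, LF[0]=C('b')+0=6+0=6
L[1]='a': occ=0, LF[1]=C('a')+0=5+0=5
L[2]='b': occ=1, LF[2]=C('b')+1=6+1=7
L[3]='B': occ=0, LF[3]=C('B')+0=2+0=2
L[4]='b': occ=2, LF[4]=C('b')+2=6+2=8
L[5]='b': occ=3, LF[5]=C('b')+3=6+3=9
L[6]='B': occ=1, LF[6]=C('B')+1=2+1=3
L[7]='B': occ=2, LF[7]=C('B')+2=2+2=4
L[8]='b': occ=4, LF[8]=C('b')+4=6+4=10
L[9]='$': occ=0, LF[9]=C('$')+0=0+0=0
L[10]='A': occ=0, LF[10]=C('A')+0=1+0=1

Answer: 6 5 7 2 8 9 3 4 10 0 1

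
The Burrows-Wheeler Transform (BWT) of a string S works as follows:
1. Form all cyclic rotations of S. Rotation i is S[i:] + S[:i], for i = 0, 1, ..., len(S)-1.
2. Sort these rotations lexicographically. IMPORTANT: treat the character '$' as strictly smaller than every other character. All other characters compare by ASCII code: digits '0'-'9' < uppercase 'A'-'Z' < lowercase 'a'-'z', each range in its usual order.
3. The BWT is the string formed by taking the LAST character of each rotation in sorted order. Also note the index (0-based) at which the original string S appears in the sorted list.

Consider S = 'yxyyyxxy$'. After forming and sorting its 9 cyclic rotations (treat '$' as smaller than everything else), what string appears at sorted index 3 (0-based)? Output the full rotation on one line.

All 9 rotations (rotation i = S[i:]+S[:i]):
  rot[0] = yxyyyxxy$
  rot[1] = xyyyxxy$y
  rot[2] = yyyxxy$yx
  rot[3] = yyxxy$yxy
  rot[4] = yxxy$yxyy
  rot[5] = xxy$yxyyy
  rot[6] = xy$yxyyyx
  rot[7] = y$yxyyyxx
  rot[8] = $yxyyyxxy
Sorted (with $ < everything):
  sorted[0] = $yxyyyxxy
  sorted[1] = xxy$yxyyy
  sorted[2] = xy$yxyyyx
  sorted[3] = xyyyxxy$y
  sorted[4] = y$yxyyyxx
  sorted[5] = yxxy$yxyy
  sorted[6] = yxyyyxxy$
  sorted[7] = yyxxy$yxy
  sorted[8] = yyyxxy$yx
sorted[3] = xyyyxxy$y

Answer: xyyyxxy$y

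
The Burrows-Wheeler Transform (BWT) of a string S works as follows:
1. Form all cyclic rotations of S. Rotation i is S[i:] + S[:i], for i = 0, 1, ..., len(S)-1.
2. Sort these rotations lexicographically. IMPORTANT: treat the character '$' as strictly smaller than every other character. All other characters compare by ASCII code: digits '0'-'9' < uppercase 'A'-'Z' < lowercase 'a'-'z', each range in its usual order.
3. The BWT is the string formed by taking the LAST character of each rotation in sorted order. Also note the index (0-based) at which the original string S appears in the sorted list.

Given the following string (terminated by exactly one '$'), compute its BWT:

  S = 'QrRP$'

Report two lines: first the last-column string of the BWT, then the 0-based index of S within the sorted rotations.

Answer: PR$rQ
2

Derivation:
All 5 rotations (rotation i = S[i:]+S[:i]):
  rot[0] = QrRP$
  rot[1] = rRP$Q
  rot[2] = RP$Qr
  rot[3] = P$QrR
  rot[4] = $QrRP
Sorted (with $ < everything):
  sorted[0] = $QrRP  (last char: 'P')
  sorted[1] = P$QrR  (last char: 'R')
  sorted[2] = QrRP$  (last char: '$')
  sorted[3] = RP$Qr  (last char: 'r')
  sorted[4] = rRP$Q  (last char: 'Q')
Last column: PR$rQ
Original string S is at sorted index 2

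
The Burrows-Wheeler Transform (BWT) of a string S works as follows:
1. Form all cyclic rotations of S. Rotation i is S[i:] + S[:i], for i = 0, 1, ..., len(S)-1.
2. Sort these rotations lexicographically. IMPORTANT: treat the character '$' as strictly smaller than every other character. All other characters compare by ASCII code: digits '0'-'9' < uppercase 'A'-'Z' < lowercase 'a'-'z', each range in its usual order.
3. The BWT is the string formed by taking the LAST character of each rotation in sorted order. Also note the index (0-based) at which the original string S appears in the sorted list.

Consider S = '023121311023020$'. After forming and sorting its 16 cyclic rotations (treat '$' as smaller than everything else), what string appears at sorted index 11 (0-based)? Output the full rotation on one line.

Answer: 23020$0231213110

Derivation:
All 16 rotations (rotation i = S[i:]+S[:i]):
  rot[0] = 023121311023020$
  rot[1] = 23121311023020$0
  rot[2] = 3121311023020$02
  rot[3] = 121311023020$023
  rot[4] = 21311023020$0231
  rot[5] = 1311023020$02312
  rot[6] = 311023020$023121
  rot[7] = 11023020$0231213
  rot[8] = 1023020$02312131
  rot[9] = 023020$023121311
  rot[10] = 23020$0231213110
  rot[11] = 3020$02312131102
  rot[12] = 020$023121311023
  rot[13] = 20$0231213110230
  rot[14] = 0$02312131102302
  rot[15] = $023121311023020
Sorted (with $ < everything):
  sorted[0] = $023121311023020
  sorted[1] = 0$02312131102302
  sorted[2] = 020$023121311023
  sorted[3] = 023020$023121311
  sorted[4] = 023121311023020$
  sorted[5] = 1023020$02312131
  sorted[6] = 11023020$0231213
  sorted[7] = 121311023020$023
  sorted[8] = 1311023020$02312
  sorted[9] = 20$0231213110230
  sorted[10] = 21311023020$0231
  sorted[11] = 23020$0231213110
  sorted[12] = 23121311023020$0
  sorted[13] = 3020$02312131102
  sorted[14] = 311023020$023121
  sorted[15] = 3121311023020$02
sorted[11] = 23020$0231213110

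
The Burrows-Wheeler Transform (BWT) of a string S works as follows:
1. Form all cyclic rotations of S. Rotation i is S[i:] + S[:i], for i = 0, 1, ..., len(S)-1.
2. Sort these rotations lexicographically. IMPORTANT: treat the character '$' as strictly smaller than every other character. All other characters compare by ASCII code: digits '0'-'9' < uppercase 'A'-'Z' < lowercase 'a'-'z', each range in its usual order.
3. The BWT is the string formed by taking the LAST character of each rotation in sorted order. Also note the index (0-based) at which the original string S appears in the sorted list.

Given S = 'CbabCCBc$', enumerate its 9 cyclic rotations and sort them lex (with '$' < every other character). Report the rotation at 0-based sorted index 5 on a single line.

All 9 rotations (rotation i = S[i:]+S[:i]):
  rot[0] = CbabCCBc$
  rot[1] = babCCBc$C
  rot[2] = abCCBc$Cb
  rot[3] = bCCBc$Cba
  rot[4] = CCBc$Cbab
  rot[5] = CBc$CbabC
  rot[6] = Bc$CbabCC
  rot[7] = c$CbabCCB
  rot[8] = $CbabCCBc
Sorted (with $ < everything):
  sorted[0] = $CbabCCBc
  sorted[1] = Bc$CbabCC
  sorted[2] = CBc$CbabC
  sorted[3] = CCBc$Cbab
  sorted[4] = CbabCCBc$
  sorted[5] = abCCBc$Cb
  sorted[6] = bCCBc$Cba
  sorted[7] = babCCBc$C
  sorted[8] = c$CbabCCB
sorted[5] = abCCBc$Cb

Answer: abCCBc$Cb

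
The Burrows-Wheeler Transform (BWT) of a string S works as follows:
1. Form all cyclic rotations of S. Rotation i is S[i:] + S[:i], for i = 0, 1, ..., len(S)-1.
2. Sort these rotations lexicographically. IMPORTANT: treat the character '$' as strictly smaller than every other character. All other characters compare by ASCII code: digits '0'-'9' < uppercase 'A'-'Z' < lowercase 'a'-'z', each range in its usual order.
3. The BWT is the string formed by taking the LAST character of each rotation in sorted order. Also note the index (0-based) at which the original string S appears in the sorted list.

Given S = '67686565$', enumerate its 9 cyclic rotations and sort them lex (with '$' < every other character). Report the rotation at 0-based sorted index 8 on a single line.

All 9 rotations (rotation i = S[i:]+S[:i]):
  rot[0] = 67686565$
  rot[1] = 7686565$6
  rot[2] = 686565$67
  rot[3] = 86565$676
  rot[4] = 6565$6768
  rot[5] = 565$67686
  rot[6] = 65$676865
  rot[7] = 5$6768656
  rot[8] = $67686565
Sorted (with $ < everything):
  sorted[0] = $67686565
  sorted[1] = 5$6768656
  sorted[2] = 565$67686
  sorted[3] = 65$676865
  sorted[4] = 6565$6768
  sorted[5] = 67686565$
  sorted[6] = 686565$67
  sorted[7] = 7686565$6
  sorted[8] = 86565$676
sorted[8] = 86565$676

Answer: 86565$676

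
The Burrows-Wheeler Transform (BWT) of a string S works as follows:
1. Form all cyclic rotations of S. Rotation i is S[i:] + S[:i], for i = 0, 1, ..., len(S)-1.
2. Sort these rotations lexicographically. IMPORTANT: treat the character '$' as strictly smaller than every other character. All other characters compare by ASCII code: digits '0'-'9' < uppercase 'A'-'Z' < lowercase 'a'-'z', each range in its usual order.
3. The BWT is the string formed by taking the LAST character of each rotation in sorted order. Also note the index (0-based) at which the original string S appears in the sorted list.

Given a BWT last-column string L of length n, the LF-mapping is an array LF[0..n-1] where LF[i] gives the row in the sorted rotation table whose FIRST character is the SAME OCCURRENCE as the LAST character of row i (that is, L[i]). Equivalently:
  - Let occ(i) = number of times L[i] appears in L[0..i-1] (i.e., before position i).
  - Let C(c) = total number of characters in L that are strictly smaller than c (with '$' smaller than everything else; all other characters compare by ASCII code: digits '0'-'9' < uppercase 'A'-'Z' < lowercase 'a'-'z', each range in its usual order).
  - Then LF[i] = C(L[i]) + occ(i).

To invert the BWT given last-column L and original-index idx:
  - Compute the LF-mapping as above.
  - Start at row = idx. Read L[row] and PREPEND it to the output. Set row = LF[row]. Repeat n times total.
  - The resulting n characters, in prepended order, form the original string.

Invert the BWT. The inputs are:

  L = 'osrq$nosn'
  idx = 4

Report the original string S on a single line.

Answer: ornssnqo$

Derivation:
LF mapping: 3 7 6 5 0 1 4 8 2
Walk LF starting at row 4, prepending L[row]:
  step 1: row=4, L[4]='$', prepend. Next row=LF[4]=0
  step 2: row=0, L[0]='o', prepend. Next row=LF[0]=3
  step 3: row=3, L[3]='q', prepend. Next row=LF[3]=5
  step 4: row=5, L[5]='n', prepend. Next row=LF[5]=1
  step 5: row=1, L[1]='s', prepend. Next row=LF[1]=7
  step 6: row=7, L[7]='s', prepend. Next row=LF[7]=8
  step 7: row=8, L[8]='n', prepend. Next row=LF[8]=2
  step 8: row=2, L[2]='r', prepend. Next row=LF[2]=6
  step 9: row=6, L[6]='o', prepend. Next row=LF[6]=4
Reversed output: ornssnqo$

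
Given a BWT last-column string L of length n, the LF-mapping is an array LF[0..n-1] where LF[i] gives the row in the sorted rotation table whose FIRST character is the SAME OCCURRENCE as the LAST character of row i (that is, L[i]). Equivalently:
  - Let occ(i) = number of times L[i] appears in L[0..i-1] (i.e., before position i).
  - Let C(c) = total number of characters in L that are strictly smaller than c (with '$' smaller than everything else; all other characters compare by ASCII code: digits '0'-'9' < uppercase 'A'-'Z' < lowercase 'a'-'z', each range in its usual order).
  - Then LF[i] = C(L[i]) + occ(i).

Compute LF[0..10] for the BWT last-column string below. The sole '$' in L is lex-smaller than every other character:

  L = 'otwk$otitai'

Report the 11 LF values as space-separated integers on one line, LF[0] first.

Char counts: '$':1, 'a':1, 'i':2, 'k':1, 'o':2, 't':3, 'w':1
C (first-col start): C('$')=0, C('a')=1, C('i')=2, C('k')=4, C('o')=5, C('t')=7, C('w')=10
L[0]='o': occ=0, LF[0]=C('o')+0=5+0=5
L[1]='t': occ=0, LF[1]=C('t')+0=7+0=7
L[2]='w': occ=0, LF[2]=C('w')+0=10+0=10
L[3]='k': occ=0, LF[3]=C('k')+0=4+0=4
L[4]='$': occ=0, LF[4]=C('$')+0=0+0=0
L[5]='o': occ=1, LF[5]=C('o')+1=5+1=6
L[6]='t': occ=1, LF[6]=C('t')+1=7+1=8
L[7]='i': occ=0, LF[7]=C('i')+0=2+0=2
L[8]='t': occ=2, LF[8]=C('t')+2=7+2=9
L[9]='a': occ=0, LF[9]=C('a')+0=1+0=1
L[10]='i': occ=1, LF[10]=C('i')+1=2+1=3

Answer: 5 7 10 4 0 6 8 2 9 1 3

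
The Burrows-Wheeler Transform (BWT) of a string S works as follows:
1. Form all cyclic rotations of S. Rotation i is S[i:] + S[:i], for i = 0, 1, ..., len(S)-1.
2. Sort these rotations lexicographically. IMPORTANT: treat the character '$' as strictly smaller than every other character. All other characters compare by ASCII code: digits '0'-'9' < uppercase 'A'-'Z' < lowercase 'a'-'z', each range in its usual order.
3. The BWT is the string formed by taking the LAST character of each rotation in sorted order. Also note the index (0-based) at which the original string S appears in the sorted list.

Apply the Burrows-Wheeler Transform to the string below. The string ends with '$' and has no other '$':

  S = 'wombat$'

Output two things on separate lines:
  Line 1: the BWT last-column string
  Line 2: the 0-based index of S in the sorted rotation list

All 7 rotations (rotation i = S[i:]+S[:i]):
  rot[0] = wombat$
  rot[1] = ombat$w
  rot[2] = mbat$wo
  rot[3] = bat$wom
  rot[4] = at$womb
  rot[5] = t$womba
  rot[6] = $wombat
Sorted (with $ < everything):
  sorted[0] = $wombat  (last char: 't')
  sorted[1] = at$womb  (last char: 'b')
  sorted[2] = bat$wom  (last char: 'm')
  sorted[3] = mbat$wo  (last char: 'o')
  sorted[4] = ombat$w  (last char: 'w')
  sorted[5] = t$womba  (last char: 'a')
  sorted[6] = wombat$  (last char: '$')
Last column: tbmowa$
Original string S is at sorted index 6

Answer: tbmowa$
6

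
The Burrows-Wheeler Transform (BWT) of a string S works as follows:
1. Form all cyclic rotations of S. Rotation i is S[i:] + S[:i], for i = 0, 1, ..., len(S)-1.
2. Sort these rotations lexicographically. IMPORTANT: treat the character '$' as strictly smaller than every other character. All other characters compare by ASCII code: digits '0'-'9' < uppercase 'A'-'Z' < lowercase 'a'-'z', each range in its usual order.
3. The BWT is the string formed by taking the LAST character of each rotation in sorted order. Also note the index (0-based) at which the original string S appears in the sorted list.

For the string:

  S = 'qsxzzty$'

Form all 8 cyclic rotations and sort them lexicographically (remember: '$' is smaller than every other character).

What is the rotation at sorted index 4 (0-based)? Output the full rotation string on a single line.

All 8 rotations (rotation i = S[i:]+S[:i]):
  rot[0] = qsxzzty$
  rot[1] = sxzzty$q
  rot[2] = xzzty$qs
  rot[3] = zzty$qsx
  rot[4] = zty$qsxz
  rot[5] = ty$qsxzz
  rot[6] = y$qsxzzt
  rot[7] = $qsxzzty
Sorted (with $ < everything):
  sorted[0] = $qsxzzty
  sorted[1] = qsxzzty$
  sorted[2] = sxzzty$q
  sorted[3] = ty$qsxzz
  sorted[4] = xzzty$qs
  sorted[5] = y$qsxzzt
  sorted[6] = zty$qsxz
  sorted[7] = zzty$qsx
sorted[4] = xzzty$qs

Answer: xzzty$qs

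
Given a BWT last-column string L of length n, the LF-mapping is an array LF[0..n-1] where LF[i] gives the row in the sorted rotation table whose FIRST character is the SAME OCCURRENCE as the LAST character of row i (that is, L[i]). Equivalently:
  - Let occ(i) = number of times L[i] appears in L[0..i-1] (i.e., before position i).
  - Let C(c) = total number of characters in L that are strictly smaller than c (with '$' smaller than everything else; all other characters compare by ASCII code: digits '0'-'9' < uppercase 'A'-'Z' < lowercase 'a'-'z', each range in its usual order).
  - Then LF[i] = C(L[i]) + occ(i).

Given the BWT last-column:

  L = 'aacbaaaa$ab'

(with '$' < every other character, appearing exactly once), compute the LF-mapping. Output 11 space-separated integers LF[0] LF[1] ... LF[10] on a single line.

Char counts: '$':1, 'a':7, 'b':2, 'c':1
C (first-col start): C('$')=0, C('a')=1, C('b')=8, C('c')=10
L[0]='a': occ=0, LF[0]=C('a')+0=1+0=1
L[1]='a': occ=1, LF[1]=C('a')+1=1+1=2
L[2]='c': occ=0, LF[2]=C('c')+0=10+0=10
L[3]='b': occ=0, LF[3]=C('b')+0=8+0=8
L[4]='a': occ=2, LF[4]=C('a')+2=1+2=3
L[5]='a': occ=3, LF[5]=C('a')+3=1+3=4
L[6]='a': occ=4, LF[6]=C('a')+4=1+4=5
L[7]='a': occ=5, LF[7]=C('a')+5=1+5=6
L[8]='$': occ=0, LF[8]=C('$')+0=0+0=0
L[9]='a': occ=6, LF[9]=C('a')+6=1+6=7
L[10]='b': occ=1, LF[10]=C('b')+1=8+1=9

Answer: 1 2 10 8 3 4 5 6 0 7 9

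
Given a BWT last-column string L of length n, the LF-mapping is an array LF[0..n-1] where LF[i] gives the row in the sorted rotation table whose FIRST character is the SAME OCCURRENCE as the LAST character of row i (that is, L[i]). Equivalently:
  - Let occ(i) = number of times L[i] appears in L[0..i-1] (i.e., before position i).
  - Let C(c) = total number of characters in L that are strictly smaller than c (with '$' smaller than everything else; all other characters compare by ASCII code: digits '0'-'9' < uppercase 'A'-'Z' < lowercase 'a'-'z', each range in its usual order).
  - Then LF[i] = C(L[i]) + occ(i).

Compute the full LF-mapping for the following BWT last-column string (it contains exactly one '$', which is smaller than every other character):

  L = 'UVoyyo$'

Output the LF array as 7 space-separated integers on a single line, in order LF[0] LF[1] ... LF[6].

Answer: 1 2 3 5 6 4 0

Derivation:
Char counts: '$':1, 'U':1, 'V':1, 'o':2, 'y':2
C (first-col start): C('$')=0, C('U')=1, C('V')=2, C('o')=3, C('y')=5
L[0]='U': occ=0, LF[0]=C('U')+0=1+0=1
L[1]='V': occ=0, LF[1]=C('V')+0=2+0=2
L[2]='o': occ=0, LF[2]=C('o')+0=3+0=3
L[3]='y': occ=0, LF[3]=C('y')+0=5+0=5
L[4]='y': occ=1, LF[4]=C('y')+1=5+1=6
L[5]='o': occ=1, LF[5]=C('o')+1=3+1=4
L[6]='$': occ=0, LF[6]=C('$')+0=0+0=0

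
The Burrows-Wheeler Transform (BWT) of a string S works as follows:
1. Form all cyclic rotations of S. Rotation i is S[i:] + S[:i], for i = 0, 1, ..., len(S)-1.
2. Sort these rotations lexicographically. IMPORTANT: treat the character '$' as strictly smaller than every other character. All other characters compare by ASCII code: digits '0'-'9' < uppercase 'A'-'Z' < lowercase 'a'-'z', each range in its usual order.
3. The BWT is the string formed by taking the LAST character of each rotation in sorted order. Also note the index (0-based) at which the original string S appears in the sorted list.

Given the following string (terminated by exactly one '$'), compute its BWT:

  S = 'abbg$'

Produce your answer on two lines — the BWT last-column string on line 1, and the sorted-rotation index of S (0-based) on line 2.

Answer: g$abb
1

Derivation:
All 5 rotations (rotation i = S[i:]+S[:i]):
  rot[0] = abbg$
  rot[1] = bbg$a
  rot[2] = bg$ab
  rot[3] = g$abb
  rot[4] = $abbg
Sorted (with $ < everything):
  sorted[0] = $abbg  (last char: 'g')
  sorted[1] = abbg$  (last char: '$')
  sorted[2] = bbg$a  (last char: 'a')
  sorted[3] = bg$ab  (last char: 'b')
  sorted[4] = g$abb  (last char: 'b')
Last column: g$abb
Original string S is at sorted index 1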